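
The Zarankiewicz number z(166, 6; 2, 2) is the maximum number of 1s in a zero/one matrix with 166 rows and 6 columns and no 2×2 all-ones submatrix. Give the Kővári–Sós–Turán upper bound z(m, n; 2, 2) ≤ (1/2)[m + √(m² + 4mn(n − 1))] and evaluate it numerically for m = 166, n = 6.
z(166, 6; 2, 2) ≤ (1/2)[166 + √(166² + 4·166·6·5)] = (1/2)[166 + √47476] = 191.9449

Kővári–Sós–Turán: let r_1, ..., r_166 be the row sums and z = Σ r_i the total number of 1s. Each pair of columns can share at most one row with both entries 1 (else a 2×2 all-ones block appears), so Σ_i C(r_i, 2) ≤ C(6, 2) = 15. By convexity Σ_i C(r_i, 2) ≥ 166·C(z/166, 2) = z(z − 166)/(2·166), giving z² − 166z − 166·6·5 ≤ 0 and hence z ≤ (1/2)[166 + √(27556 + 4·4980)] = (1/2)[166 + √47476] ≈ (1/2)(166 + 217.8899) = 191.9449.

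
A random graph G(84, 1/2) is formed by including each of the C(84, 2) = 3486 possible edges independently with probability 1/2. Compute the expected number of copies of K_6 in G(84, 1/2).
E[# K_6] = C(84, 6) · (1/2)^C(6, 2) = 406481544 / 2^15 = 50810193/4096 ≈ 12404.832275

For each 6-subset S of vertices (there are C(84, 6) = 406481544 such S), let X_S = 1 if S induces a K_6 (all C(6, 2) = 15 edges present). Then P(X_S = 1) = (1/2)^15 = 1/32768. By linearity of expectation, E[# K_6] = C(84, 6) · (1/2)^15 = 406481544 / 32768 = 50810193/4096 ≈ 12404.832275.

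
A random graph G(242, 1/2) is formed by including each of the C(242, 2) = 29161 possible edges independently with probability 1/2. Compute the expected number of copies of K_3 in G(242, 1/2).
E[# K_3] = C(242, 3) · (1/2)^C(3, 2) = 2332880 / 2^3 = 291610

For each 3-subset S of vertices (there are C(242, 3) = 2332880 such S), let X_S = 1 if S induces a K_3 (all C(3, 2) = 3 edges present). Then P(X_S = 1) = (1/2)^3 = 1/8. By linearity of expectation, E[# K_3] = C(242, 3) · (1/2)^3 = 2332880 / 8 = 291610.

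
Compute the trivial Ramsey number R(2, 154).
R(2, 154) = 154

R(2, k) = k for all k ≥ 2: in a 2-colouring of K_k, either some edge is red (a red K_2) or all edges are blue (a blue K_k). And K_{153} coloured all-blue has no blue K_154, so R(2, 154) > 153. Hence R(2, 154) = 154.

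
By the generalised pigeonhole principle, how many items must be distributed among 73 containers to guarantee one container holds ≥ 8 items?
n = (8 − 1)·73 + 1 = 512

By the generalised pigeonhole principle, to guarantee some box contains ≥ r objects we need more than (r − 1) · k objects total. Threshold: n = (r − 1) · k + 1. With r = 8 and k = 73: n = 7 · 73 + 1 = 511 + 1 = 512. For n = 511 = 7 · 73, we can put exactly 7 objects in every box, avoiding 8 in any single one — so 512 is tight.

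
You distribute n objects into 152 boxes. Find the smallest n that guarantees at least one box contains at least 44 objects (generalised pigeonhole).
n = (44 − 1)·152 + 1 = 6537

By the generalised pigeonhole principle, to guarantee some box contains ≥ r objects we need more than (r − 1) · k objects total. Threshold: n = (r − 1) · k + 1. With r = 44 and k = 152: n = 43 · 152 + 1 = 6536 + 1 = 6537. For n = 6536 = 43 · 152, we can put exactly 43 objects in every box, avoiding 44 in any single one — so 6537 is tight.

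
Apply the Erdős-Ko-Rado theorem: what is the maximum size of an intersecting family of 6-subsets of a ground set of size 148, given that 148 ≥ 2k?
max |F| = C(147, 5) = 534017484

Erdős-Ko-Rado (1961): when n ≥ 2k, max |F| = C(n−1, k−1). The bound is attained by the star {A : i ∈ A} for any fixed i ∈ [n]. Here C(148−1, 6−1) = C(147, 5) = 534017484.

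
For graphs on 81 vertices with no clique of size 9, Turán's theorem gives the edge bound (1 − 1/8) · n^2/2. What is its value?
Turán density bound = (7/8) · 81^2/2 = 45927/16 ≈ 2870.4375

Turán's theorem: ex(n, K_{r+1}) is achieved by the complete r-partite Turán graph T(n, r) with parts as balanced as possible, and is at most (1 − 1/r) · n^2/2. For r = 8, n = 81: the density bound is (7/8) · 6561/2 = 45927/16 ≈ 2870.4375. The integer-valued extremum is e(T(81, 8)) = 2870, which is strictly less than the density bound 45927/16 since 8 ∤ 81 (the parts of T(81, 8) cannot all be equal).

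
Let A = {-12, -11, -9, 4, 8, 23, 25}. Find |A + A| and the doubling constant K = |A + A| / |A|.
K = |A + A| / |A| = 25/7

Enumerate A + A = {a + b : a, b ∈ A}. With |A| = 7, there are |A|^2 = 49 ordered sum pairs; collecting distinct values, A + A = {-24, -23, -22, -21, -20, -18, -8, -7, -5, -4, -3, -1, 8, 11, 12, 13, 14, 16, 27, 29, 31, 33, 46, 48, 50}, so |A + A| = 25. Thus K = 25/7. For comparison, the minimum possible |A + A| over all 7-element sets is 2·7 − 1 = 13 (so min K = 13/7), attained only by arithmetic progressions.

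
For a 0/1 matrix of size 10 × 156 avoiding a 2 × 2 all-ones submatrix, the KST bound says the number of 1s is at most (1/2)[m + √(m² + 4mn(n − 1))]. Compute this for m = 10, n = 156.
z(10, 156; 2, 2) ≤ (1/2)[10 + √(10² + 4·10·156·155)] = (1/2)[10 + √967300] = 496.7571

Kővári–Sós–Turán: let r_1, ..., r_10 be the row sums and z = Σ r_i the total number of 1s. Each pair of columns can share at most one row with both entries 1 (else a 2×2 all-ones block appears), so Σ_i C(r_i, 2) ≤ C(156, 2) = 12090. By convexity Σ_i C(r_i, 2) ≥ 10·C(z/10, 2) = z(z − 10)/(2·10), giving z² − 10z − 10·156·155 ≤ 0 and hence z ≤ (1/2)[10 + √(100 + 4·241800)] = (1/2)[10 + √967300] ≈ (1/2)(10 + 983.5141) = 496.7571.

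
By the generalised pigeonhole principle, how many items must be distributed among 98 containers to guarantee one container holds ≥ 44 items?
n = (44 − 1)·98 + 1 = 4215

By the generalised pigeonhole principle, to guarantee some box contains ≥ r objects we need more than (r − 1) · k objects total. Threshold: n = (r − 1) · k + 1. With r = 44 and k = 98: n = 43 · 98 + 1 = 4214 + 1 = 4215. For n = 4214 = 43 · 98, we can put exactly 43 objects in every box, avoiding 44 in any single one — so 4215 is tight.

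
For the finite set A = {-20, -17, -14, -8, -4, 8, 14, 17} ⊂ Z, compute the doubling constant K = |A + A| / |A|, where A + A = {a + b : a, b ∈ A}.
K = |A + A| / |A| = 29/8

Enumerate A + A = {a + b : a, b ∈ A}. With |A| = 8, there are |A|^2 = 64 ordered sum pairs; collecting distinct values, A + A = {-40, -37, -34, -31, -28, -25, -24, -22, -21, -18, -16, -12, -9, -8, -6, -3, 0, 3, 4, 6, 9, 10, 13, 16, 22, 25, 28, 31, 34}, so |A + A| = 29. Thus K = 29/8. For comparison, the minimum possible |A + A| over all 8-element sets is 2·8 − 1 = 15 (so min K = 15/8), attained only by arithmetic progressions.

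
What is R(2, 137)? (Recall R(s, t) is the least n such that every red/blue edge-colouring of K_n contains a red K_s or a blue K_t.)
R(2, 137) = 137

R(2, k) = k for all k ≥ 2: in a 2-colouring of K_k, either some edge is red (a red K_2) or all edges are blue (a blue K_k). And K_{136} coloured all-blue has no blue K_137, so R(2, 137) > 136. Hence R(2, 137) = 137.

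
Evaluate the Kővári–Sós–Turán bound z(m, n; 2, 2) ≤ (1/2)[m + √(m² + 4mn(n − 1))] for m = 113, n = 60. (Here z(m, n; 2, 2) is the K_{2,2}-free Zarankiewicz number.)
z(113, 60; 2, 2) ≤ (1/2)[113 + √(113² + 4·113·60·59)] = (1/2)[113 + √1612849] = 691.49

Kővári–Sós–Turán: let r_1, ..., r_113 be the row sums and z = Σ r_i the total number of 1s. Each pair of columns can share at most one row with both entries 1 (else a 2×2 all-ones block appears), so Σ_i C(r_i, 2) ≤ C(60, 2) = 1770. By convexity Σ_i C(r_i, 2) ≥ 113·C(z/113, 2) = z(z − 113)/(2·113), giving z² − 113z − 113·60·59 ≤ 0 and hence z ≤ (1/2)[113 + √(12769 + 4·400020)] = (1/2)[113 + √1612849] ≈ (1/2)(113 + 1269.9799) = 691.49.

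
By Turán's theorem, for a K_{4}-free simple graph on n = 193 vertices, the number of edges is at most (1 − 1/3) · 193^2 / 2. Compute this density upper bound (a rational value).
Turán density bound = (2/3) · 193^2/2 = 37249/3 ≈ 12416.3333

Turán's theorem: ex(n, K_{r+1}) is achieved by the complete r-partite Turán graph T(n, r) with parts as balanced as possible, and is at most (1 − 1/r) · n^2/2. For r = 3, n = 193: the density bound is (2/3) · 37249/2 = 37249/3 ≈ 12416.3333. The integer-valued extremum is e(T(193, 3)) = 12416, which is strictly less than the density bound 37249/3 since 3 ∤ 193 (the parts of T(193, 3) cannot all be equal).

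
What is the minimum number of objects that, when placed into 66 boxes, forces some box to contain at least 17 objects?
n = (17 − 1)·66 + 1 = 1057

By the generalised pigeonhole principle, to guarantee some box contains ≥ r objects we need more than (r − 1) · k objects total. Threshold: n = (r − 1) · k + 1. With r = 17 and k = 66: n = 16 · 66 + 1 = 1056 + 1 = 1057. For n = 1056 = 16 · 66, we can put exactly 16 objects in every box, avoiding 17 in any single one — so 1057 is tight.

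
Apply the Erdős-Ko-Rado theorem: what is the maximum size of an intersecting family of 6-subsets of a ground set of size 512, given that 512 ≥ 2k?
max |F| = C(511, 5) = 284707746687

Erdős-Ko-Rado (1961): when n ≥ 2k, max |F| = C(n−1, k−1). The bound is attained by the star {A : i ∈ A} for any fixed i ∈ [n]. Here C(512−1, 6−1) = C(511, 5) = 284707746687.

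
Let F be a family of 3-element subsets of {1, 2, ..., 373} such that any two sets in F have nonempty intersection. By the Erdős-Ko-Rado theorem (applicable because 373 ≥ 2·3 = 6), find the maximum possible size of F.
max |F| = C(372, 2) = 69006

Erdős-Ko-Rado (1961): when n ≥ 2k, max |F| = C(n−1, k−1). The bound is attained by the star {A : i ∈ A} for any fixed i ∈ [n]. Here C(373−1, 3−1) = C(372, 2) = 69006.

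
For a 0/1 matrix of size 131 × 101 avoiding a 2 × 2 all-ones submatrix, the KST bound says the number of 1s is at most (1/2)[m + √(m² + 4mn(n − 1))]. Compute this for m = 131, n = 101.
z(131, 101; 2, 2) ≤ (1/2)[131 + √(131² + 4·131·101·100)] = (1/2)[131 + √5309561] = 1217.6242

Kővári–Sós–Turán: let r_1, ..., r_131 be the row sums and z = Σ r_i the total number of 1s. Each pair of columns can share at most one row with both entries 1 (else a 2×2 all-ones block appears), so Σ_i C(r_i, 2) ≤ C(101, 2) = 5050. By convexity Σ_i C(r_i, 2) ≥ 131·C(z/131, 2) = z(z − 131)/(2·131), giving z² − 131z − 131·101·100 ≤ 0 and hence z ≤ (1/2)[131 + √(17161 + 4·1323100)] = (1/2)[131 + √5309561] ≈ (1/2)(131 + 2304.2485) = 1217.6242.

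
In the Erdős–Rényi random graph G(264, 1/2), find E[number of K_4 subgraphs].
E[# K_4] = C(264, 4) · (1/2)^C(4, 2) = 197829126 / 2^6 = 98914563/32 = 3091080.09375

For each 4-subset S of vertices (there are C(264, 4) = 197829126 such S), let X_S = 1 if S induces a K_4 (all C(4, 2) = 6 edges present). Then P(X_S = 1) = (1/2)^6 = 1/64. By linearity of expectation, E[# K_4] = C(264, 4) · (1/2)^6 = 197829126 / 64 = 98914563/32 = 3091080.09375.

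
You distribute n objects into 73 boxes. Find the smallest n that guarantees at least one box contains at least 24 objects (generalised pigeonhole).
n = (24 − 1)·73 + 1 = 1680

By the generalised pigeonhole principle, to guarantee some box contains ≥ r objects we need more than (r − 1) · k objects total. Threshold: n = (r − 1) · k + 1. With r = 24 and k = 73: n = 23 · 73 + 1 = 1679 + 1 = 1680. For n = 1679 = 23 · 73, we can put exactly 23 objects in every box, avoiding 24 in any single one — so 1680 is tight.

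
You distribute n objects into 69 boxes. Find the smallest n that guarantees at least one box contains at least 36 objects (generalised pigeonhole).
n = (36 − 1)·69 + 1 = 2416

By the generalised pigeonhole principle, to guarantee some box contains ≥ r objects we need more than (r − 1) · k objects total. Threshold: n = (r − 1) · k + 1. With r = 36 and k = 69: n = 35 · 69 + 1 = 2415 + 1 = 2416. For n = 2415 = 35 · 69, we can put exactly 35 objects in every box, avoiding 36 in any single one — so 2416 is tight.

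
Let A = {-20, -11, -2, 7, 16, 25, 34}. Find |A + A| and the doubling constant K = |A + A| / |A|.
K = |A + A| / |A| = 13/7

Enumerate A + A = {a + b : a, b ∈ A}. With |A| = 7, there are |A|^2 = 49 ordered sum pairs; collecting distinct values, A + A = {-40, -31, -22, -13, -4, 5, 14, 23, 32, 41, 50, 59, 68}, so |A + A| = 13. Thus K = 13/7. Here |A + A| = 2|A| − 1 = 13, the minimum possible — so K = 13/7 is minimal, which holds iff A is an arithmetic progression.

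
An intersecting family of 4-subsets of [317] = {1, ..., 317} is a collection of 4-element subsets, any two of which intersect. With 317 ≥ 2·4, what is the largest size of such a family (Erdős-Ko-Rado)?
max |F| = C(316, 3) = 5209260

The Erdős-Ko-Rado theorem states: for n ≥ 2k, an intersecting family of k-subsets of an n-element set has size at most C(n − 1, k − 1), with equality for 'star' families {A ⊆ [n] : |A| = k, i ∈ A} (fix an element i). For n = 317, k = 4: C(316, 3) = 5209260.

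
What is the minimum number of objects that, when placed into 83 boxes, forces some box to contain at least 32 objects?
n = (32 − 1)·83 + 1 = 2574

By the generalised pigeonhole principle, to guarantee some box contains ≥ r objects we need more than (r − 1) · k objects total. Threshold: n = (r − 1) · k + 1. With r = 32 and k = 83: n = 31 · 83 + 1 = 2573 + 1 = 2574. For n = 2573 = 31 · 83, we can put exactly 31 objects in every box, avoiding 32 in any single one — so 2574 is tight.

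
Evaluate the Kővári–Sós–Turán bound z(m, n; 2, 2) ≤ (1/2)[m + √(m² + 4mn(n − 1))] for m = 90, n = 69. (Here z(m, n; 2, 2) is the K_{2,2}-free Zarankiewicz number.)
z(90, 69; 2, 2) ≤ (1/2)[90 + √(90² + 4·90·69·68)] = (1/2)[90 + √1697220] = 696.387

Kővári–Sós–Turán: let r_1, ..., r_90 be the row sums and z = Σ r_i the total number of 1s. Each pair of columns can share at most one row with both entries 1 (else a 2×2 all-ones block appears), so Σ_i C(r_i, 2) ≤ C(69, 2) = 2346. By convexity Σ_i C(r_i, 2) ≥ 90·C(z/90, 2) = z(z − 90)/(2·90), giving z² − 90z − 90·69·68 ≤ 0 and hence z ≤ (1/2)[90 + √(8100 + 4·422280)] = (1/2)[90 + √1697220] ≈ (1/2)(90 + 1302.774) = 696.387.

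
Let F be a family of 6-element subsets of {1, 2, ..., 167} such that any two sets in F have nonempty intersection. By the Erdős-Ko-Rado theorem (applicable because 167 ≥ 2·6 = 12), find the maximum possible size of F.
max |F| = C(166, 5) = 988455798

The Erdős-Ko-Rado theorem states: for n ≥ 2k, an intersecting family of k-subsets of an n-element set has size at most C(n − 1, k − 1), with equality for 'star' families {A ⊆ [n] : |A| = k, i ∈ A} (fix an element i). For n = 167, k = 6: C(166, 5) = 988455798.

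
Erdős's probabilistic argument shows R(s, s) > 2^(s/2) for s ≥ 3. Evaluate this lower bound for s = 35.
2^(35/2) = 185363.8; so R(35, 35) > 185363.8

Colour each edge of K_n uniformly at random with red/blue. The expected number of monochromatic K_35 is C(n, 35) · 2 · 2^(−C(35,2)). If C(n, 35) · 2^(1 − C(35,2)) < 1, then with positive probability no monochromatic K_35 exists, so R(35, 35) > n. The standard estimate C(n, 35) ≤ n^35/35! shows this inequality holds whenever n ≤ 2^(35/2) (since 35! · 2^(C(35,2) − 1) > 2^(35^2/2) ≥ n^35). Hence R(35, 35) > 2^(35/2) = 185363.8.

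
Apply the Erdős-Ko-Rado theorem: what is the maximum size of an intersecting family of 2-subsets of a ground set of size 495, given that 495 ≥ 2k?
max |F| = C(494, 1) = 494

Erdős-Ko-Rado (1961): when n ≥ 2k, max |F| = C(n−1, k−1). The bound is attained by the star {A : i ∈ A} for any fixed i ∈ [n]. Here C(495−1, 2−1) = C(494, 1) = 494.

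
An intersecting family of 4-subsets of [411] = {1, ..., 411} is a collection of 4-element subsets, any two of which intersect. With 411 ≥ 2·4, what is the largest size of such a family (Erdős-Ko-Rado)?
max |F| = C(410, 3) = 11402920

The Erdős-Ko-Rado theorem states: for n ≥ 2k, an intersecting family of k-subsets of an n-element set has size at most C(n − 1, k − 1), with equality for 'star' families {A ⊆ [n] : |A| = k, i ∈ A} (fix an element i). For n = 411, k = 4: C(410, 3) = 11402920.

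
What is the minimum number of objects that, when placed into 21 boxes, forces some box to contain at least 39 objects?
n = (39 − 1)·21 + 1 = 799

By the generalised pigeonhole principle, to guarantee some box contains ≥ r objects we need more than (r − 1) · k objects total. Threshold: n = (r − 1) · k + 1. With r = 39 and k = 21: n = 38 · 21 + 1 = 798 + 1 = 799. For n = 798 = 38 · 21, we can put exactly 38 objects in every box, avoiding 39 in any single one — so 799 is tight.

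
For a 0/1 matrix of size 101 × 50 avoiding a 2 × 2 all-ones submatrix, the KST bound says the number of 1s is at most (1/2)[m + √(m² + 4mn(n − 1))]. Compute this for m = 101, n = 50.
z(101, 50; 2, 2) ≤ (1/2)[101 + √(101² + 4·101·50·49)] = (1/2)[101 + √1000001] = 550.5002

Kővári–Sós–Turán: let r_1, ..., r_101 be the row sums and z = Σ r_i the total number of 1s. Each pair of columns can share at most one row with both entries 1 (else a 2×2 all-ones block appears), so Σ_i C(r_i, 2) ≤ C(50, 2) = 1225. By convexity Σ_i C(r_i, 2) ≥ 101·C(z/101, 2) = z(z − 101)/(2·101), giving z² − 101z − 101·50·49 ≤ 0 and hence z ≤ (1/2)[101 + √(10201 + 4·247450)] = (1/2)[101 + √1000001] ≈ (1/2)(101 + 1000.0005) = 550.5002.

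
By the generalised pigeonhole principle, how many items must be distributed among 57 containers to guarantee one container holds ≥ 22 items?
n = (22 − 1)·57 + 1 = 1198

By the generalised pigeonhole principle, to guarantee some box contains ≥ r objects we need more than (r − 1) · k objects total. Threshold: n = (r − 1) · k + 1. With r = 22 and k = 57: n = 21 · 57 + 1 = 1197 + 1 = 1198. For n = 1197 = 21 · 57, we can put exactly 21 objects in every box, avoiding 22 in any single one — so 1198 is tight.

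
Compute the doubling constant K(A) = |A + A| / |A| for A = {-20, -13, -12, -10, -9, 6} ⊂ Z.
K = |A + A| / |A| = 20/6 = 10/3

Enumerate A + A = {a + b : a, b ∈ A}. With |A| = 6, there are |A|^2 = 36 ordered sum pairs; collecting distinct values, A + A = {-40, -33, -32, -30, -29, -26, -25, -24, -23, -22, -21, -20, -19, -18, -14, -7, -6, -4, -3, 12}, so |A + A| = 20. Thus K = 20/6 = 10/3. For comparison, the minimum possible |A + A| over all 6-element sets is 2·6 − 1 = 11 (so min K = 11/6), attained only by arithmetic progressions.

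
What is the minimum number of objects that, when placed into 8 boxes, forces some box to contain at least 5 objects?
n = (5 − 1)·8 + 1 = 33

By the generalised pigeonhole principle, to guarantee some box contains ≥ r objects we need more than (r − 1) · k objects total. Threshold: n = (r − 1) · k + 1. With r = 5 and k = 8: n = 4 · 8 + 1 = 32 + 1 = 33. For n = 32 = 4 · 8, we can put exactly 4 objects in every box, avoiding 5 in any single one — so 33 is tight.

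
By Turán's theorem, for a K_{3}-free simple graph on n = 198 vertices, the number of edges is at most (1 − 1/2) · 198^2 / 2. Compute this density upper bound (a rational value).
Turán density bound = (1/2) · 198^2/2 = 9801

Turán's theorem: ex(n, K_{r+1}) is achieved by the complete r-partite Turán graph T(n, r) with parts as balanced as possible, and is at most (1 − 1/r) · n^2/2. For r = 2, n = 198: the density bound is (1/2) · 39204/2 = 9801. Since 2 ∣ 198, the Turán graph T(198, 2) has parts of equal size 99, and its edge count e(T(198, 2)) = 9801 attains the density bound exactly.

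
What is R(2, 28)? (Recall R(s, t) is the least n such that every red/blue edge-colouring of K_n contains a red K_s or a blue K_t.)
R(2, 28) = 28

R(2, k) = k for all k ≥ 2: in a 2-colouring of K_k, either some edge is red (a red K_2) or all edges are blue (a blue K_k). And K_{27} coloured all-blue has no blue K_28, so R(2, 28) > 27. Hence R(2, 28) = 28.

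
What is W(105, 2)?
W(105, 2) = 105 + 1 = 106

A 2-term AP is any pair of integers, so a monochromatic 2-AP exists iff some colour is used at least twice. With 105 colours, the colouring i ↦ i on {1, ..., 105} uses each colour once, avoiding any monochromatic pair, so W(105, 2) > 105. For {1, ..., 106}, pigeonhole forces two integers of the same colour, which form a monochromatic 2-AP. Hence W(105, 2) = 106.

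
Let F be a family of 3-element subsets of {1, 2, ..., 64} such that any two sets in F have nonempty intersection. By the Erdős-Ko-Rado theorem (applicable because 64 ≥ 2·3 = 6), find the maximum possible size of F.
max |F| = C(63, 2) = 1953

The Erdős-Ko-Rado theorem states: for n ≥ 2k, an intersecting family of k-subsets of an n-element set has size at most C(n − 1, k − 1), with equality for 'star' families {A ⊆ [n] : |A| = k, i ∈ A} (fix an element i). For n = 64, k = 3: C(63, 2) = 1953.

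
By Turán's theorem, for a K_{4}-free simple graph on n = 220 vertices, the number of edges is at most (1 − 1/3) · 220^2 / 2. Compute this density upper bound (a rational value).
Turán density bound = (2/3) · 220^2/2 = 48400/3 ≈ 16133.3333

Turán's theorem: ex(n, K_{r+1}) is achieved by the complete r-partite Turán graph T(n, r) with parts as balanced as possible, and is at most (1 − 1/r) · n^2/2. For r = 3, n = 220: the density bound is (2/3) · 48400/2 = 48400/3 ≈ 16133.3333. The integer-valued extremum is e(T(220, 3)) = 16133, which is strictly less than the density bound 48400/3 since 3 ∤ 220 (the parts of T(220, 3) cannot all be equal).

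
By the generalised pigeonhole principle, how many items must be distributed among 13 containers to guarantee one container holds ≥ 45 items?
n = (45 − 1)·13 + 1 = 573

By the generalised pigeonhole principle, to guarantee some box contains ≥ r objects we need more than (r − 1) · k objects total. Threshold: n = (r − 1) · k + 1. With r = 45 and k = 13: n = 44 · 13 + 1 = 572 + 1 = 573. For n = 572 = 44 · 13, we can put exactly 44 objects in every box, avoiding 45 in any single one — so 573 is tight.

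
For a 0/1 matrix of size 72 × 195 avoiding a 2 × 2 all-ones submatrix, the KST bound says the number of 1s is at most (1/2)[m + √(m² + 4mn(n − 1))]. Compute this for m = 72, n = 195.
z(72, 195; 2, 2) ≤ (1/2)[72 + √(72² + 4·72·195·194)] = (1/2)[72 + √10900224] = 1686.7744

Kővári–Sós–Turán: let r_1, ..., r_72 be the row sums and z = Σ r_i the total number of 1s. Each pair of columns can share at most one row with both entries 1 (else a 2×2 all-ones block appears), so Σ_i C(r_i, 2) ≤ C(195, 2) = 18915. By convexity Σ_i C(r_i, 2) ≥ 72·C(z/72, 2) = z(z − 72)/(2·72), giving z² − 72z − 72·195·194 ≤ 0 and hence z ≤ (1/2)[72 + √(5184 + 4·2723760)] = (1/2)[72 + √10900224] ≈ (1/2)(72 + 3301.5487) = 1686.7744.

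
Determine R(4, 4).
R(4, 4) = 18

Lower bound: an explicit 2-colouring of K_{17} (typically a Paley-type or other structured construction) avoids a red K_4 and a blue K_4, showing R(4, 4) > 17.
Upper bound: the Erdős–Szekeres recurrence R(r, t') ≤ R(r−1, t') + R(r, t'−1) yields R(4, 4) ≤ 18.
Hence R(4, 4) = 18.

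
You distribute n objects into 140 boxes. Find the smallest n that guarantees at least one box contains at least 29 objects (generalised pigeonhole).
n = (29 − 1)·140 + 1 = 3921

By the generalised pigeonhole principle, to guarantee some box contains ≥ r objects we need more than (r − 1) · k objects total. Threshold: n = (r − 1) · k + 1. With r = 29 and k = 140: n = 28 · 140 + 1 = 3920 + 1 = 3921. For n = 3920 = 28 · 140, we can put exactly 28 objects in every box, avoiding 29 in any single one — so 3921 is tight.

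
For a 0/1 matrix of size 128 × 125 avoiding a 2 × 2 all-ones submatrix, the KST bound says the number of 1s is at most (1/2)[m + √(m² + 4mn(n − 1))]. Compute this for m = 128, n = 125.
z(128, 125; 2, 2) ≤ (1/2)[128 + √(128² + 4·128·125·124)] = (1/2)[128 + √7952384] = 1473.9986

Kővári–Sós–Turán: let r_1, ..., r_128 be the row sums and z = Σ r_i the total number of 1s. Each pair of columns can share at most one row with both entries 1 (else a 2×2 all-ones block appears), so Σ_i C(r_i, 2) ≤ C(125, 2) = 7750. By convexity Σ_i C(r_i, 2) ≥ 128·C(z/128, 2) = z(z − 128)/(2·128), giving z² − 128z − 128·125·124 ≤ 0 and hence z ≤ (1/2)[128 + √(16384 + 4·1984000)] = (1/2)[128 + √7952384] ≈ (1/2)(128 + 2819.9972) = 1473.9986.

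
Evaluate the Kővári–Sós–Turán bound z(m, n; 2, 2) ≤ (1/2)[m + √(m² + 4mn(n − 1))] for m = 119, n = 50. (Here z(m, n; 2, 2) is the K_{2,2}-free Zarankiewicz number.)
z(119, 50; 2, 2) ≤ (1/2)[119 + √(119² + 4·119·50·49)] = (1/2)[119 + √1180361] = 602.7221

Kővári–Sós–Turán: let r_1, ..., r_119 be the row sums and z = Σ r_i the total number of 1s. Each pair of columns can share at most one row with both entries 1 (else a 2×2 all-ones block appears), so Σ_i C(r_i, 2) ≤ C(50, 2) = 1225. By convexity Σ_i C(r_i, 2) ≥ 119·C(z/119, 2) = z(z − 119)/(2·119), giving z² − 119z − 119·50·49 ≤ 0 and hence z ≤ (1/2)[119 + √(14161 + 4·291550)] = (1/2)[119 + √1180361] ≈ (1/2)(119 + 1086.4442) = 602.7221.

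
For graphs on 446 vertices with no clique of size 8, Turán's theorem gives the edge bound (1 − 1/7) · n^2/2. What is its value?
Turán density bound = (6/7) · 446^2/2 = 596748/7 ≈ 85249.7143

Turán's theorem: ex(n, K_{r+1}) is achieved by the complete r-partite Turán graph T(n, r) with parts as balanced as possible, and is at most (1 − 1/r) · n^2/2. For r = 7, n = 446: the density bound is (6/7) · 198916/2 = 596748/7 ≈ 85249.7143. The integer-valued extremum is e(T(446, 7)) = 85249, which is strictly less than the density bound 596748/7 since 7 ∤ 446 (the parts of T(446, 7) cannot all be equal).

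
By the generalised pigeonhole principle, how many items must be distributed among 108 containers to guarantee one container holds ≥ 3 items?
n = (3 − 1)·108 + 1 = 217

By the generalised pigeonhole principle, to guarantee some box contains ≥ r objects we need more than (r − 1) · k objects total. Threshold: n = (r − 1) · k + 1. With r = 3 and k = 108: n = 2 · 108 + 1 = 216 + 1 = 217. For n = 216 = 2 · 108, we can put exactly 2 objects in every box, avoiding 3 in any single one — so 217 is tight.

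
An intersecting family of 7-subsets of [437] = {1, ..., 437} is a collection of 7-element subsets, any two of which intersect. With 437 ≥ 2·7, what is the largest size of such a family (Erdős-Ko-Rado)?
max |F| = C(436, 6) = 9216836694072

Erdős-Ko-Rado (1961): when n ≥ 2k, max |F| = C(n−1, k−1). The bound is attained by the star {A : i ∈ A} for any fixed i ∈ [n]. Here C(437−1, 7−1) = C(436, 6) = 9216836694072.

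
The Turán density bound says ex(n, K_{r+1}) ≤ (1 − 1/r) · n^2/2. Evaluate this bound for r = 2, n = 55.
Turán density bound = (1/2) · 55^2/2 = 3025/4 ≈ 756.25

Turán's theorem: ex(n, K_{r+1}) is achieved by the complete r-partite Turán graph T(n, r) with parts as balanced as possible, and is at most (1 − 1/r) · n^2/2. For r = 2, n = 55: the density bound is (1/2) · 3025/2 = 3025/4 ≈ 756.25. The integer-valued extremum is e(T(55, 2)) = 756, which is strictly less than the density bound 3025/4 since 2 ∤ 55 (the parts of T(55, 2) cannot all be equal).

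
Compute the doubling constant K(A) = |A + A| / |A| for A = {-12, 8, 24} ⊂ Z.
K = |A + A| / |A| = 6/3 = 2

Enumerate A + A = {a + b : a, b ∈ A}. With |A| = 3, there are |A|^2 = 9 ordered sum pairs; collecting distinct values, A + A = {-24, -4, 12, 16, 32, 48}, so |A + A| = 6. Thus K = 6/3 = 2. For comparison, the minimum possible |A + A| over all 3-element sets is 2·3 − 1 = 5 (so min K = 5/3), attained only by arithmetic progressions.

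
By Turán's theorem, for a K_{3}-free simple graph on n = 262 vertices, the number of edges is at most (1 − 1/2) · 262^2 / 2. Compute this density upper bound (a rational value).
Turán density bound = (1/2) · 262^2/2 = 17161

Turán's theorem: ex(n, K_{r+1}) is achieved by the complete r-partite Turán graph T(n, r) with parts as balanced as possible, and is at most (1 − 1/r) · n^2/2. For r = 2, n = 262: the density bound is (1/2) · 68644/2 = 17161. Since 2 ∣ 262, the Turán graph T(262, 2) has parts of equal size 131, and its edge count e(T(262, 2)) = 17161 attains the density bound exactly.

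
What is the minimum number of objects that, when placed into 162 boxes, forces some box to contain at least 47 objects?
n = (47 − 1)·162 + 1 = 7453

By the generalised pigeonhole principle, to guarantee some box contains ≥ r objects we need more than (r − 1) · k objects total. Threshold: n = (r − 1) · k + 1. With r = 47 and k = 162: n = 46 · 162 + 1 = 7452 + 1 = 7453. For n = 7452 = 46 · 162, we can put exactly 46 objects in every box, avoiding 47 in any single one — so 7453 is tight.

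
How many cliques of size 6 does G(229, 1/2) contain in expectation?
E[# K_6] = C(229, 6) · (1/2)^C(6, 2) = 187500601680 / 2^15 = 11718787605/2048 ≈ 5722064.260254

For each 6-subset S of vertices (there are C(229, 6) = 187500601680 such S), let X_S = 1 if S induces a K_6 (all C(6, 2) = 15 edges present). Then P(X_S = 1) = (1/2)^15 = 1/32768. By linearity of expectation, E[# K_6] = C(229, 6) · (1/2)^15 = 187500601680 / 32768 = 11718787605/2048 ≈ 5722064.260254.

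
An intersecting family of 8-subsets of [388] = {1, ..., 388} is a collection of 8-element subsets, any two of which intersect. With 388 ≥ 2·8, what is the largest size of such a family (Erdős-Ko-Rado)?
max |F| = C(387, 7) = 244256876800992

The Erdős-Ko-Rado theorem states: for n ≥ 2k, an intersecting family of k-subsets of an n-element set has size at most C(n − 1, k − 1), with equality for 'star' families {A ⊆ [n] : |A| = k, i ∈ A} (fix an element i). For n = 388, k = 8: C(387, 7) = 244256876800992.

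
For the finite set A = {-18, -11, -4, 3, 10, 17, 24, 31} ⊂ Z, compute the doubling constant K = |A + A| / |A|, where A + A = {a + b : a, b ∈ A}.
K = |A + A| / |A| = 15/8

Enumerate A + A = {a + b : a, b ∈ A}. With |A| = 8, there are |A|^2 = 64 ordered sum pairs; collecting distinct values, A + A = {-36, -29, -22, -15, -8, -1, 6, 13, 20, 27, 34, 41, 48, 55, 62}, so |A + A| = 15. Thus K = 15/8. Here |A + A| = 2|A| − 1 = 15, the minimum possible — so K = 15/8 is minimal, which holds iff A is an arithmetic progression.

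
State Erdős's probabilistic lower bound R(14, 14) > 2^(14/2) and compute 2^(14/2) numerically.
2^(14/2) = 128; so R(14, 14) > 128

Colour each edge of K_n uniformly at random with red/blue. The expected number of monochromatic K_14 is C(n, 14) · 2 · 2^(−C(14,2)). If C(n, 14) · 2^(1 − C(14,2)) < 1, then with positive probability no monochromatic K_14 exists, so R(14, 14) > n. The standard estimate C(n, 14) ≤ n^14/14! shows this inequality holds whenever n ≤ 2^(14/2) (since 14! · 2^(C(14,2) − 1) > 2^(14^2/2) ≥ n^14). Hence R(14, 14) > 2^(14/2) = 128.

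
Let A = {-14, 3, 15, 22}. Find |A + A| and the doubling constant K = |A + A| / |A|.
K = |A + A| / |A| = 10/4 = 5/2

Enumerate A + A = {a + b : a, b ∈ A}. With |A| = 4, there are |A|^2 = 16 ordered sum pairs; collecting distinct values, A + A = {-28, -11, 1, 6, 8, 18, 25, 30, 37, 44}, so |A + A| = 10. Thus K = 10/4 = 5/2. For comparison, the minimum possible |A + A| over all 4-element sets is 2·4 − 1 = 7 (so min K = 7/4), attained only by arithmetic progressions.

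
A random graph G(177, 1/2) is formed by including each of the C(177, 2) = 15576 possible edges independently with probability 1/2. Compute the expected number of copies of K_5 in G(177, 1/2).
E[# K_5] = C(177, 5) · (1/2)^C(5, 2) = 1367533860 / 2^10 = 341883465/256 ≈ 1335482.285156

For each 5-subset S of vertices (there are C(177, 5) = 1367533860 such S), let X_S = 1 if S induces a K_5 (all C(5, 2) = 10 edges present). Then P(X_S = 1) = (1/2)^10 = 1/1024. By linearity of expectation, E[# K_5] = C(177, 5) · (1/2)^10 = 1367533860 / 1024 = 341883465/256 ≈ 1335482.285156.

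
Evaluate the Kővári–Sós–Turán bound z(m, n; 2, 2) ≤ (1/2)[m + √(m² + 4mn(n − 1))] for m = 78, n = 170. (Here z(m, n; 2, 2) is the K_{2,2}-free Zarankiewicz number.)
z(78, 170; 2, 2) ≤ (1/2)[78 + √(78² + 4·78·170·169)] = (1/2)[78 + √8969844] = 1536.4849

Kővári–Sós–Turán: let r_1, ..., r_78 be the row sums and z = Σ r_i the total number of 1s. Each pair of columns can share at most one row with both entries 1 (else a 2×2 all-ones block appears), so Σ_i C(r_i, 2) ≤ C(170, 2) = 14365. By convexity Σ_i C(r_i, 2) ≥ 78·C(z/78, 2) = z(z − 78)/(2·78), giving z² − 78z − 78·170·169 ≤ 0 and hence z ≤ (1/2)[78 + √(6084 + 4·2240940)] = (1/2)[78 + √8969844] ≈ (1/2)(78 + 2994.9698) = 1536.4849.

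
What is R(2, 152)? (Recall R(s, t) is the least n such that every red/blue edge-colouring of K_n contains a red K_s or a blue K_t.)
R(2, 152) = 152

R(2, k) = k for all k ≥ 2: in a 2-colouring of K_k, either some edge is red (a red K_2) or all edges are blue (a blue K_k). And K_{151} coloured all-blue has no blue K_152, so R(2, 152) > 151. Hence R(2, 152) = 152.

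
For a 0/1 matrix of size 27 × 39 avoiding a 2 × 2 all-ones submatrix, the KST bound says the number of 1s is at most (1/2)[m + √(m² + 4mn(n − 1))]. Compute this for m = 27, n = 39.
z(27, 39; 2, 2) ≤ (1/2)[27 + √(27² + 4·27·39·38)] = (1/2)[27 + √160785] = 213.99

Kővári–Sós–Turán: let r_1, ..., r_27 be the row sums and z = Σ r_i the total number of 1s. Each pair of columns can share at most one row with both entries 1 (else a 2×2 all-ones block appears), so Σ_i C(r_i, 2) ≤ C(39, 2) = 741. By convexity Σ_i C(r_i, 2) ≥ 27·C(z/27, 2) = z(z − 27)/(2·27), giving z² − 27z − 27·39·38 ≤ 0 and hence z ≤ (1/2)[27 + √(729 + 4·40014)] = (1/2)[27 + √160785] ≈ (1/2)(27 + 400.98) = 213.99.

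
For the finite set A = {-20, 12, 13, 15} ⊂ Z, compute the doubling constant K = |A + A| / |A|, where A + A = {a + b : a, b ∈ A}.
K = |A + A| / |A| = 10/4 = 5/2

Enumerate A + A = {a + b : a, b ∈ A}. With |A| = 4, there are |A|^2 = 16 ordered sum pairs; collecting distinct values, A + A = {-40, -8, -7, -5, 24, 25, 26, 27, 28, 30}, so |A + A| = 10. Thus K = 10/4 = 5/2. For comparison, the minimum possible |A + A| over all 4-element sets is 2·4 − 1 = 7 (so min K = 7/4), attained only by arithmetic progressions.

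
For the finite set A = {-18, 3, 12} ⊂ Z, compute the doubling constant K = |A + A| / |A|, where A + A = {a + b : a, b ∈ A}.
K = |A + A| / |A| = 6/3 = 2

Enumerate A + A = {a + b : a, b ∈ A}. With |A| = 3, there are |A|^2 = 9 ordered sum pairs; collecting distinct values, A + A = {-36, -15, -6, 6, 15, 24}, so |A + A| = 6. Thus K = 6/3 = 2. For comparison, the minimum possible |A + A| over all 3-element sets is 2·3 − 1 = 5 (so min K = 5/3), attained only by arithmetic progressions.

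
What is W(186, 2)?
W(186, 2) = 186 + 1 = 187

A 2-term AP is any pair of integers, so a monochromatic 2-AP exists iff some colour is used at least twice. With 186 colours, the colouring i ↦ i on {1, ..., 186} uses each colour once, avoiding any monochromatic pair, so W(186, 2) > 186. For {1, ..., 187}, pigeonhole forces two integers of the same colour, which form a monochromatic 2-AP. Hence W(186, 2) = 187.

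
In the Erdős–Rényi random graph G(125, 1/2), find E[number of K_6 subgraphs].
E[# K_6] = C(125, 6) · (1/2)^C(6, 2) = 4690625500 / 2^15 = 1172656375/8192 ≈ 143146.530151

For each 6-subset S of vertices (there are C(125, 6) = 4690625500 such S), let X_S = 1 if S induces a K_6 (all C(6, 2) = 15 edges present). Then P(X_S = 1) = (1/2)^15 = 1/32768. By linearity of expectation, E[# K_6] = C(125, 6) · (1/2)^15 = 4690625500 / 32768 = 1172656375/8192 ≈ 143146.530151.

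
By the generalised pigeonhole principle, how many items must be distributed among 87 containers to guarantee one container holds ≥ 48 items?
n = (48 − 1)·87 + 1 = 4090

By the generalised pigeonhole principle, to guarantee some box contains ≥ r objects we need more than (r − 1) · k objects total. Threshold: n = (r − 1) · k + 1. With r = 48 and k = 87: n = 47 · 87 + 1 = 4089 + 1 = 4090. For n = 4089 = 47 · 87, we can put exactly 47 objects in every box, avoiding 48 in any single one — so 4090 is tight.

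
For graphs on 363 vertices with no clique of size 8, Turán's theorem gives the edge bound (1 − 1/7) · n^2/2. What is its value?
Turán density bound = (6/7) · 363^2/2 = 395307/7 ≈ 56472.4286

Turán's theorem: ex(n, K_{r+1}) is achieved by the complete r-partite Turán graph T(n, r) with parts as balanced as possible, and is at most (1 − 1/r) · n^2/2. For r = 7, n = 363: the density bound is (6/7) · 131769/2 = 395307/7 ≈ 56472.4286. The integer-valued extremum is e(T(363, 7)) = 56472, which is strictly less than the density bound 395307/7 since 7 ∤ 363 (the parts of T(363, 7) cannot all be equal).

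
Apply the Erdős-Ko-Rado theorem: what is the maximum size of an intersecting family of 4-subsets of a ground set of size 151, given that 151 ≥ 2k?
max |F| = C(150, 3) = 551300

Erdős-Ko-Rado (1961): when n ≥ 2k, max |F| = C(n−1, k−1). The bound is attained by the star {A : i ∈ A} for any fixed i ∈ [n]. Here C(151−1, 4−1) = C(150, 3) = 551300.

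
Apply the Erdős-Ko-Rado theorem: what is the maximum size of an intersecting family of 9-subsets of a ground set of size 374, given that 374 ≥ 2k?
max |F| = C(373, 8) = 8616446909018334

Erdős-Ko-Rado (1961): when n ≥ 2k, max |F| = C(n−1, k−1). The bound is attained by the star {A : i ∈ A} for any fixed i ∈ [n]. Here C(374−1, 9−1) = C(373, 8) = 8616446909018334.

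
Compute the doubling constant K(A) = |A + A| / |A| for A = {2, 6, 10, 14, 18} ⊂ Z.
K = |A + A| / |A| = 9/5

Enumerate A + A = {a + b : a, b ∈ A}. With |A| = 5, there are |A|^2 = 25 ordered sum pairs; collecting distinct values, A + A = {4, 8, 12, 16, 20, 24, 28, 32, 36}, so |A + A| = 9. Thus K = 9/5. Here |A + A| = 2|A| − 1 = 9, the minimum possible — so K = 9/5 is minimal, which holds iff A is an arithmetic progression.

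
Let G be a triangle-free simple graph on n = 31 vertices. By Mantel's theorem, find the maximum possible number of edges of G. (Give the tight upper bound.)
ex(31, K_3) = ⌊31^2/4⌋ = 240

Mantel (1907): a triangle-free graph on n vertices has at most ⌊n^2/4⌋ edges, with equality for the complete bipartite graph K_{⌊n/2⌋, ⌈n/2⌉}. For n = 31: ⌊31^2/4⌋ = ⌊961/4⌋ = 240. The extremal graph is K_{15, 16}, which has 15·16 = 240 edges.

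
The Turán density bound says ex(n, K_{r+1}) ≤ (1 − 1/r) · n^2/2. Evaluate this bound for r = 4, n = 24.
Turán density bound = (3/4) · 24^2/2 = 216

Turán's theorem: ex(n, K_{r+1}) is achieved by the complete r-partite Turán graph T(n, r) with parts as balanced as possible, and is at most (1 − 1/r) · n^2/2. For r = 4, n = 24: the density bound is (3/4) · 576/2 = 216. Since 4 ∣ 24, the Turán graph T(24, 4) has parts of equal size 6, and its edge count e(T(24, 4)) = 216 attains the density bound exactly.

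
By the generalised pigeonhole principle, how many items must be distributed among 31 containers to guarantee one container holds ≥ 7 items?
n = (7 − 1)·31 + 1 = 187

By the generalised pigeonhole principle, to guarantee some box contains ≥ r objects we need more than (r − 1) · k objects total. Threshold: n = (r − 1) · k + 1. With r = 7 and k = 31: n = 6 · 31 + 1 = 186 + 1 = 187. For n = 186 = 6 · 31, we can put exactly 6 objects in every box, avoiding 7 in any single one — so 187 is tight.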